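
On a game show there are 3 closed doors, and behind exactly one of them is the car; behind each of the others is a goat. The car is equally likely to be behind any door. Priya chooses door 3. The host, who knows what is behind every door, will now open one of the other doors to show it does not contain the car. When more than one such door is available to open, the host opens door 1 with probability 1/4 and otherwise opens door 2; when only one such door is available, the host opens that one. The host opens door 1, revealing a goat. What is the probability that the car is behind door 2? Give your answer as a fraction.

Apply Bayes' rule, conditioning on where the car actually is.
If it is behind door 1 (prior 1/3): the host opened door 1, so this case is ruled out; weight (1/3)·0 = 0.
If it is behind door 2 (prior 1/3): only door 1 is available, probability 1; weight (1/3)·1 = 1/3.
If it is behind door 3 (prior 1/3): door 1 is available, opened with probability 1/4; weight (1/3)·(1/4) = 1/12.
The weights sum to 5/12.
So P(the car behind door 2 | the host opened door 1) = (1/3) / (5/12) = 4/5.

4/5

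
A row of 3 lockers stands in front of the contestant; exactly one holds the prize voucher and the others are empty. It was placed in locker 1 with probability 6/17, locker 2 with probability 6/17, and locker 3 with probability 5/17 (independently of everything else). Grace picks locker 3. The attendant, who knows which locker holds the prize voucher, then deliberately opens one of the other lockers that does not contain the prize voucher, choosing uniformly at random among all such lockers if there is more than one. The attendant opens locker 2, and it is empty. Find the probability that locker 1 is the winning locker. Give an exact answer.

12/17

Apply Bayes' rule, conditioning on where the prize voucher actually is.
If it is in locker 1 (prior 6/17): the attendant has no choice, probability 1; weight (6/17)·1 = 6/17.
If it is in locker 2 (prior 6/17): the attendant opened locker 2, so this case is ruled out; weight (6/17)·0 = 0.
If it is in locker 3 (prior 5/17): the attendant has 2 equally likely choices, so probability 1/2; weight (5/17)·(1/2) = 5/34.
The weights sum to 1/2.
So P(the prize voucher in locker 1 | the attendant opened locker 2) = (6/17) / (1/2) = 12/17.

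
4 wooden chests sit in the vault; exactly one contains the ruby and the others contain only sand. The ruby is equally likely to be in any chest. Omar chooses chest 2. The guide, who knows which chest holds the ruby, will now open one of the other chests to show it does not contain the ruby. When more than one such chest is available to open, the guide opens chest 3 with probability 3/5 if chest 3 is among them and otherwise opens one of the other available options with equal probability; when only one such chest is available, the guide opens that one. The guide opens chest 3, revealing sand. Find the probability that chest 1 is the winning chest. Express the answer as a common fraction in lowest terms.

Consider each possible location of the ruby in turn.
If it is in any of chests 1, 2, and 4 (prior 1/4 each): chest 3 is available, opened with probability 3/5; weight (1/4)·(3/5) = 3/20 each.
If it is in chest 3 (prior 1/4): the guide opened chest 3, so this case is ruled out; weight (1/4)·0 = 0.
The weights sum to 9/20.
So P(the ruby in chest 1 | the guide opened chest 3) = (3/20) / (9/20) = 1/3.

1/3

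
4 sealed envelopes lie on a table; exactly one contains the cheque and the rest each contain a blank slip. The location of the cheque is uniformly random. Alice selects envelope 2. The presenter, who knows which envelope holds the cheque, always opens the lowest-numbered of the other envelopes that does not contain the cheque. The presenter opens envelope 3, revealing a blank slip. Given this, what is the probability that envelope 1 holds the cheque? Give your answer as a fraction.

Condition on the true location of the cheque.
If it is in envelope 1 (prior 1/4): envelope 3 is the lowest-numbered option available, probability 1; weight (1/4)·1 = 1/4.
If it is in either of envelopes 2 and 4 (prior 1/4 each): the presenter would have opened envelope 1 instead, probability 0; weight (1/4)·0 = 0 each.
If it is in envelope 3 (prior 1/4): the presenter opened envelope 3, so this case is ruled out; weight (1/4)·0 = 0.
The weights sum to 1/4.
So P(the cheque in envelope 1 | the presenter opened envelope 3) = (1/4) / (1/4) = 1.

1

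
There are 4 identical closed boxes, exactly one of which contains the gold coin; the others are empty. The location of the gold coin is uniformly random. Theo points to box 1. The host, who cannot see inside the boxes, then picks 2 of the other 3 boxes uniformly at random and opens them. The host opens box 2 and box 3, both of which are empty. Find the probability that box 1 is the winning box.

Because the host chose which boxes to open without knowing where the gold coin is, the choice is independent of the prize location. Learning that none of the 2 opened boxes holds the gold coin simply rules out those 2 locations and leaves the remaining 2 boxes still equally likely by symmetry.
So P(the gold coin in box 1) = 1/2.

1/2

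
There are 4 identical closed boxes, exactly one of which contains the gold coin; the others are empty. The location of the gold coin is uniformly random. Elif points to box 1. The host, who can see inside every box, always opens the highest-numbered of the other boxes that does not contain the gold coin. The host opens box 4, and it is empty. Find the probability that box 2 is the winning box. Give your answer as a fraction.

1/3

Condition on the true location of the gold coin.
If it is in any of boxes 1, 2, and 3 (prior 1/4 each): box 4 is the highest-numbered option available, probability 1; weight (1/4)·1 = 1/4 each.
If it is in box 4 (prior 1/4): the host opened box 4, so this case is ruled out; weight (1/4)·0 = 0.
The weights sum to 3/4.
So P(the gold coin in box 2 | the host opened box 4) = (1/4) / (3/4) = 1/3.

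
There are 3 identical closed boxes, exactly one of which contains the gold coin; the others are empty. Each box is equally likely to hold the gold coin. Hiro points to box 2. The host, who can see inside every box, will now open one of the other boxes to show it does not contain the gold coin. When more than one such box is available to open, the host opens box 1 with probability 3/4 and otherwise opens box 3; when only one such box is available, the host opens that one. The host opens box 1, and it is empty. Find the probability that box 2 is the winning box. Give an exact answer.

Condition on the true location of the gold coin.
If it is in box 1 (prior 1/3): the host opened box 1, so this case is ruled out; weight (1/3)·0 = 0.
If it is in box 2 (prior 1/3): box 1 is available, opened with probability 3/4; weight (1/3)·(3/4) = 1/4.
If it is in box 3 (prior 1/3): only box 1 is available, probability 1; weight (1/3)·1 = 1/3.
The weights sum to 7/12.
So P(the gold coin in box 2 | the host opened box 1) = (1/4) / (7/12) = 3/7.

3/7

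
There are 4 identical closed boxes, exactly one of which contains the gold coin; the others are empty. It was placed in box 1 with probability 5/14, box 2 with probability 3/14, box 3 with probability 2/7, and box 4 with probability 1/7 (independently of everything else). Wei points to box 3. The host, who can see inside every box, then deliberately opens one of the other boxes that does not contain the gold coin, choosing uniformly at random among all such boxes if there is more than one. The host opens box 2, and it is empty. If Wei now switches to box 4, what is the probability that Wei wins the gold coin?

6/29

Consider each possible location of the gold coin in turn.
If it is in box 1 (prior 5/14): the host has 2 equally likely choices, so probability 1/2; weight (5/14)·(1/2) = 5/28.
If it is in box 2 (prior 3/14): the host opened box 2, so this case is ruled out; weight (3/14)·0 = 0.
If it is in box 3 (prior 2/7): the host has 3 equally likely choices, so probability 1/3; weight (2/7)·(1/3) = 2/21.
If it is in box 4 (prior 1/7): the host has 2 equally likely choices, so probability 1/2; weight (1/7)·(1/2) = 1/14.
The weights sum to 29/84.
So P(the gold coin in box 4 | the host opened box 2) = (1/14) / (29/84) = 6/29.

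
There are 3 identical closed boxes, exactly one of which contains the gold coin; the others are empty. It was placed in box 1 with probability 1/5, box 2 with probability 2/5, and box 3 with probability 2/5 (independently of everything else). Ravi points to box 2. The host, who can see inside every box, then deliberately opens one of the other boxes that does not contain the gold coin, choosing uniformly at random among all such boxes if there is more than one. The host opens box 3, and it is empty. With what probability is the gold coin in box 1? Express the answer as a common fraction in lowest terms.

1/2

Condition on the true location of the gold coin.
If it is in box 1 (prior 1/5): the host has no choice, probability 1; weight (1/5)·1 = 1/5.
If it is in box 2 (prior 2/5): the host has 2 equally likely choices, so probability 1/2; weight (2/5)·(1/2) = 1/5.
If it is in box 3 (prior 2/5): the host opened box 3, so this case is ruled out; weight (2/5)·0 = 0.
The weights sum to 2/5.
So P(the gold coin in box 1 | the host opened box 3) = (1/5) / (2/5) = 1/2.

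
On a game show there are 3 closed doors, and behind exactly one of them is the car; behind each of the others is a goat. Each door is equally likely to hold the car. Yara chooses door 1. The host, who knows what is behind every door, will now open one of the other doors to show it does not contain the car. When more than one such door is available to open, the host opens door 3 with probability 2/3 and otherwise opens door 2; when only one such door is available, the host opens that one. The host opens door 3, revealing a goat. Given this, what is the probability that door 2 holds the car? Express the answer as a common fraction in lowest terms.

3/5

Apply Bayes' rule, conditioning on where the car actually is.
If it is behind door 1 (prior 1/3): door 3 is available, opened with probability 2/3; weight (1/3)·(2/3) = 2/9.
If it is behind door 2 (prior 1/3): only door 3 is available, probability 1; weight (1/3)·1 = 1/3.
If it is behind door 3 (prior 1/3): the host opened door 3, so this case is ruled out; weight (1/3)·0 = 0.
The weights sum to 5/9.
So P(the car behind door 2 | the host opened door 3) = (1/3) / (5/9) = 3/5.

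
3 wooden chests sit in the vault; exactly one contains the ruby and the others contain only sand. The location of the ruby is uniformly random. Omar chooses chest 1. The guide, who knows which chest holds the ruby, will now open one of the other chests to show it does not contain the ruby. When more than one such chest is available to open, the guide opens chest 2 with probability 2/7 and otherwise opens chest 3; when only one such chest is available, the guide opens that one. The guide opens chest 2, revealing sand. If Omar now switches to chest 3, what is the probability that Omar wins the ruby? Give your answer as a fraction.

7/9

Apply Bayes' rule, conditioning on where the ruby actually is.
If it is in chest 1 (prior 1/3): chest 2 is available, opened with probability 2/7; weight (1/3)·(2/7) = 2/21.
If it is in chest 2 (prior 1/3): the guide opened chest 2, so this case is ruled out; weight (1/3)·0 = 0.
If it is in chest 3 (prior 1/3): only chest 2 is available, probability 1; weight (1/3)·1 = 1/3.
The weights sum to 3/7.
So P(the ruby in chest 3 | the guide opened chest 2) = (1/3) / (3/7) = 7/9.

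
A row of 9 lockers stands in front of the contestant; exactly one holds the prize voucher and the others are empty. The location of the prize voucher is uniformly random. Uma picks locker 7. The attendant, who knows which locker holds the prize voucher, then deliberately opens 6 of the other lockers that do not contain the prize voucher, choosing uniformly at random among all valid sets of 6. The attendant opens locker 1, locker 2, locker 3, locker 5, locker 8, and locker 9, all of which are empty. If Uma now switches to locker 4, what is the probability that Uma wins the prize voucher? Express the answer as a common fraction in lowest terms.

Consider each possible location of the prize voucher in turn.
If it is in any of lockers 1, 2, 3, 5, 8, and 9 (prior 1/9 each): that locker was opened and seen not to hold the prize — ruled out; weight (1/9)·0 = 0 each.
If it is in either of lockers 4 and 6 (prior 1/9 each): the attendant has 7 equally likely choices, so probability 1/7; weight (1/9)·(1/7) = 1/63 each.
If it is in locker 7 (prior 1/9): the attendant has 28 equally likely choices, so probability 1/28; weight (1/9)·(1/28) = 1/252.
The weights sum to 1/28.
So P(the prize voucher in locker 4 | the attendant opened locker 1, locker 2, locker 3, locker 5, locker 8, and locker 9) = (1/63) / (1/28) = 4/9.

4/9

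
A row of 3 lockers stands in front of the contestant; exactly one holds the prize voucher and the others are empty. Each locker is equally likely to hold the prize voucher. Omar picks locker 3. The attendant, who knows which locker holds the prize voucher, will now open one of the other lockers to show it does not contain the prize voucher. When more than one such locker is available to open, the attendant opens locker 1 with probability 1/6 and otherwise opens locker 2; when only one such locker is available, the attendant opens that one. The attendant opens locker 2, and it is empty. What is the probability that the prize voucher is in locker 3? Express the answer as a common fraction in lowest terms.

Apply Bayes' rule, conditioning on where the prize voucher actually is.
If it is in locker 1 (prior 1/3): only locker 2 is available, probability 1; weight (1/3)·1 = 1/3.
If it is in locker 2 (prior 1/3): the attendant opened locker 2, so this case is ruled out; weight (1/3)·0 = 0.
If it is in locker 3 (prior 1/3): locker 1 is available but not opened, probability 5/6; weight (1/3)·(5/6) = 5/18.
The weights sum to 11/18.
So P(the prize voucher in locker 3 | the attendant opened locker 2) = (5/18) / (11/18) = 5/11.

5/11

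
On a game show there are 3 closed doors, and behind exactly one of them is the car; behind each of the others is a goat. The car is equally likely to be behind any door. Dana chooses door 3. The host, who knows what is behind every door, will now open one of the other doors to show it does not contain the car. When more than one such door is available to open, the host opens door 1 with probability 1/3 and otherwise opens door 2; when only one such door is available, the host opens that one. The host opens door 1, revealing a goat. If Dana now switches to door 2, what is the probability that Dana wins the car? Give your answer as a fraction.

3/4

Apply Bayes' rule, conditioning on where the car actually is.
If it is behind door 1 (prior 1/3): the host opened door 1, so this case is ruled out; weight (1/3)·0 = 0.
If it is behind door 2 (prior 1/3): only door 1 is available, probability 1; weight (1/3)·1 = 1/3.
If it is behind door 3 (prior 1/3): door 1 is available, opened with probability 1/3; weight (1/3)·(1/3) = 1/9.
The weights sum to 4/9.
So P(the car behind door 2 | the host opened door 1) = (1/3) / (4/9) = 3/4.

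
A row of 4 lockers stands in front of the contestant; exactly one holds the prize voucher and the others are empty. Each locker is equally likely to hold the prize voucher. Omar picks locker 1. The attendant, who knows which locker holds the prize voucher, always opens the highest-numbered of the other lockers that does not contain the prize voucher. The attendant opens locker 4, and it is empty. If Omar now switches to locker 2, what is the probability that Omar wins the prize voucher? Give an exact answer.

Apply Bayes' rule, conditioning on where the prize voucher actually is.
If it is in any of lockers 1, 2, and 3 (prior 1/4 each): locker 4 is the highest-numbered option available, probability 1; weight (1/4)·1 = 1/4 each.
If it is in locker 4 (prior 1/4): the attendant opened locker 4, so this case is ruled out; weight (1/4)·0 = 0.
The weights sum to 3/4.
So P(the prize voucher in locker 2 | the attendant opened locker 4) = (1/4) / (3/4) = 1/3.

1/3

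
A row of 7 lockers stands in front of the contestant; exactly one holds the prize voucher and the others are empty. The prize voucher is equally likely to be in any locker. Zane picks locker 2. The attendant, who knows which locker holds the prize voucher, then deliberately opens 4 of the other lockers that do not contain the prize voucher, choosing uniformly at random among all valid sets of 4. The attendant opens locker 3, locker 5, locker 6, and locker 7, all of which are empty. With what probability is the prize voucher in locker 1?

Apply Bayes' rule, conditioning on where the prize voucher actually is.
If it is in either of lockers 1 and 4 (prior 1/7 each): the attendant has 5 equally likely choices, so probability 1/5; weight (1/7)·(1/5) = 1/35 each.
If it is in locker 2 (prior 1/7): the attendant has 15 equally likely choices, so probability 1/15; weight (1/7)·(1/15) = 1/105.
If it is in any of lockers 3, 5, 6, and 7 (prior 1/7 each): that locker was opened and seen not to hold the prize — ruled out; weight (1/7)·0 = 0 each.
The weights sum to 1/15.
So P(the prize voucher in locker 1 | the attendant opened locker 3, locker 5, locker 6, and locker 7) = (1/35) / (1/15) = 3/7.

3/7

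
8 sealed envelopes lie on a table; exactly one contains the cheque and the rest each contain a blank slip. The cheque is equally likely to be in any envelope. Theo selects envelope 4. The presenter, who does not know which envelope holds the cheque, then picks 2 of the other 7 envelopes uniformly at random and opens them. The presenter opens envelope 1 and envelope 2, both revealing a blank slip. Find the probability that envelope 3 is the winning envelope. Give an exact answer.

1/6

Because the presenter chose which envelopes to open without knowing where the cheque is, the choice is independent of the prize location. Learning that none of the 2 opened envelopes holds the cheque simply rules out those 2 locations and leaves the remaining 6 envelopes still equally likely by symmetry.
So P(the cheque in envelope 3) = 1/6.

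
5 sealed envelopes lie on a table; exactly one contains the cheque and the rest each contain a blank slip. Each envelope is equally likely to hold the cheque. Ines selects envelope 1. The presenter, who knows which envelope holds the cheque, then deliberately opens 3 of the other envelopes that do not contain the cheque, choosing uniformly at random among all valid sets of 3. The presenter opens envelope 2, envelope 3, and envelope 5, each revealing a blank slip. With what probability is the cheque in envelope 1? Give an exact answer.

1/5

Apply Bayes' rule, conditioning on where the cheque actually is.
If it is in envelope 1 (prior 1/5): the presenter has 4 equally likely choices, so probability 1/4; weight (1/5)·(1/4) = 1/20.
If it is in any of envelopes 2, 3, and 5 (prior 1/5 each): that envelope was opened and seen not to hold the prize — ruled out; weight (1/5)·0 = 0 each.
If it is in envelope 4 (prior 1/5): the presenter has no choice, probability 1; weight (1/5)·1 = 1/5.
The weights sum to 1/4.
So P(the cheque in envelope 1 | the presenter opened envelope 2, envelope 3, and envelope 5) = (1/20) / (1/4) = 1/5.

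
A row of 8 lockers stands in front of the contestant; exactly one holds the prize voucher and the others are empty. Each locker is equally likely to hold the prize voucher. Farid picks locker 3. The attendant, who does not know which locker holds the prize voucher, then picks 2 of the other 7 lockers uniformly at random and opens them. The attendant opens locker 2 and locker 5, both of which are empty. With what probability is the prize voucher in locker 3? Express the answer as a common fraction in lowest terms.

Because the attendant chose which lockers to open without knowing where the prize voucher is, the choice is independent of the prize location. Learning that none of the 2 opened lockers holds the prize voucher simply rules out those 2 locations and leaves the remaining 6 lockers still equally likely by symmetry.
So P(the prize voucher in locker 3) = 1/6.

1/6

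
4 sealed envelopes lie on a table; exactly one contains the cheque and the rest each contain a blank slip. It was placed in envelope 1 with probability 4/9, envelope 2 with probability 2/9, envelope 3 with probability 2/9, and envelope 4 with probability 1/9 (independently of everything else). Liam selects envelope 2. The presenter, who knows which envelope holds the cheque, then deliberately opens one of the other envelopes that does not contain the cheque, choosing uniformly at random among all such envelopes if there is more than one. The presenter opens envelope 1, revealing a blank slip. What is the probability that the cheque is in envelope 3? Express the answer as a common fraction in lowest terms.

Consider each possible location of the cheque in turn.
If it is in envelope 1 (prior 4/9): the presenter opened envelope 1, so this case is ruled out; weight (4/9)·0 = 0.
If it is in envelope 2 (prior 2/9): the presenter has 3 equally likely choices, so probability 1/3; weight (2/9)·(1/3) = 2/27.
If it is in envelope 3 (prior 2/9): the presenter has 2 equally likely choices, so probability 1/2; weight (2/9)·(1/2) = 1/9.
If it is in envelope 4 (prior 1/9): the presenter has 2 equally likely choices, so probability 1/2; weight (1/9)·(1/2) = 1/18.
The weights sum to 13/54.
So P(the cheque in envelope 3 | the presenter opened envelope 1) = (1/9) / (13/54) = 6/13.

6/13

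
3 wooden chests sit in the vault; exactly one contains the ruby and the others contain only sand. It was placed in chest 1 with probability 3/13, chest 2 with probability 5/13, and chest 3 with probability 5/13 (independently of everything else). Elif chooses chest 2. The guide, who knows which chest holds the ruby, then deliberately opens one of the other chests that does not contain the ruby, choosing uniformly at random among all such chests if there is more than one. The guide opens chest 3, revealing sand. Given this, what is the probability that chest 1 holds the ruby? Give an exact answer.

Apply Bayes' rule, conditioning on where the ruby actually is.
If it is in chest 1 (prior 3/13): the guide has no choice, probability 1; weight (3/13)·1 = 3/13.
If it is in chest 2 (prior 5/13): the guide has 2 equally likely choices, so probability 1/2; weight (5/13)·(1/2) = 5/26.
If it is in chest 3 (prior 5/13): the guide opened chest 3, so this case is ruled out; weight (5/13)·0 = 0.
The weights sum to 11/26.
So P(the ruby in chest 1 | the guide opened chest 3) = (3/13) / (11/26) = 6/11.

6/11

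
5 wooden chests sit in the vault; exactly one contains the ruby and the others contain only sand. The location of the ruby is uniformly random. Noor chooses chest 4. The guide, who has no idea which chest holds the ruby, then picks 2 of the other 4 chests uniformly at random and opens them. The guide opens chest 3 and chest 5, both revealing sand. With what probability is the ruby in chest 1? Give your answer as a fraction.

1/3

Because the guide chose which chests to open without knowing where the ruby is, the choice is independent of the prize location. Learning that none of the 2 opened chests holds the ruby simply rules out those 2 locations and leaves the remaining 3 chests still equally likely by symmetry.
So P(the ruby in chest 1) = 1/3.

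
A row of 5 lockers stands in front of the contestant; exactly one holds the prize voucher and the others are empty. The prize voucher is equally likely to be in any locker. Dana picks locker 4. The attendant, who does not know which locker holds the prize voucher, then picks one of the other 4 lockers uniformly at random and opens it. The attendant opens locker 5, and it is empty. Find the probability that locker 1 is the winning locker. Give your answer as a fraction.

Consider each possible location of the prize voucher in turn.
If it is in any of lockers 1, 2, 3, and 4 (prior 1/5 each): the attendant picks locker 5 with probability 1/4 regardless, and it is not the prize; weight (1/5)·(1/4) = 1/20 each.
If it is in locker 5 (prior 1/5): the attendant opened locker 5, so this case is ruled out; weight (1/5)·0 = 0.
The weights sum to 1/5.
So P(the prize voucher in locker 1 | the attendant opened locker 5) = (1/20) / (1/5) = 1/4.

1/4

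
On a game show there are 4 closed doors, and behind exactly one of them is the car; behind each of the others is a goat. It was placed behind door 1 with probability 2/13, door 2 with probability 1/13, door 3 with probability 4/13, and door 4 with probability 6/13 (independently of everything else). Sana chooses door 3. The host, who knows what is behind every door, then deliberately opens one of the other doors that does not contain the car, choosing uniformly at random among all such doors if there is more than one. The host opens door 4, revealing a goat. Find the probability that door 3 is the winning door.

Consider each possible location of the car in turn.
If it is behind door 1 (prior 2/13): the host has 2 equally likely choices, so probability 1/2; weight (2/13)·(1/2) = 1/13.
If it is behind door 2 (prior 1/13): the host has 2 equally likely choices, so probability 1/2; weight (1/13)·(1/2) = 1/26.
If it is behind door 3 (prior 4/13): the host has 3 equally likely choices, so probability 1/3; weight (4/13)·(1/3) = 4/39.
If it is behind door 4 (prior 6/13): the host opened door 4, so this case is ruled out; weight (6/13)·0 = 0.
The weights sum to 17/78.
So P(the car behind door 3 | the host opened door 4) = (4/39) / (17/78) = 8/17.

8/17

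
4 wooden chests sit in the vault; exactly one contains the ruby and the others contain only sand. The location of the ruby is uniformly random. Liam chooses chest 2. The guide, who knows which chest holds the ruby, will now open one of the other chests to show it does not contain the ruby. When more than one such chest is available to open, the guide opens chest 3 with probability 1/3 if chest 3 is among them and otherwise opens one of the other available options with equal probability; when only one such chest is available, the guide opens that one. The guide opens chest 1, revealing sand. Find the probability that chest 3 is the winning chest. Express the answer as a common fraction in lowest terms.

1/3

Apply Bayes' rule, conditioning on where the ruby actually is.
If it is in chest 1 (prior 1/4): the guide opened chest 1, so this case is ruled out; weight (1/4)·0 = 0.
If it is in chest 2 (prior 1/4): chest 3 is available but not opened; chest 1 gets probability (1 − 1/3)/2 = 1/3; weight (1/4)·(1/3) = 1/12.
If it is in chest 3 (prior 1/4): chest 3 holds the prize so is unavailable; the guide chooses uniformly among the 2 others, probability 1/2; weight (1/4)·(1/2) = 1/8.
If it is in chest 4 (prior 1/4): chest 3 is available but not opened, probability 2/3; weight (1/4)·(2/3) = 1/6.
The weights sum to 3/8.
So P(the ruby in chest 3 | the guide opened chest 1) = (1/8) / (3/8) = 1/3.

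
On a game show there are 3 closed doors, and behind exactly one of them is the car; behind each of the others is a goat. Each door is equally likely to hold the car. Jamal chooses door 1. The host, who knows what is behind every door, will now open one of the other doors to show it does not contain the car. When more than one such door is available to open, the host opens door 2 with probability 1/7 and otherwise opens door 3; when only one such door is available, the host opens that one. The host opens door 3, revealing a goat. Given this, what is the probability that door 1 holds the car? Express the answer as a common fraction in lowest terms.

6/13

Condition on the true location of the car.
If it is behind door 1 (prior 1/3): door 2 is available but not opened, probability 6/7; weight (1/3)·(6/7) = 2/7.
If it is behind door 2 (prior 1/3): only door 3 is available, probability 1; weight (1/3)·1 = 1/3.
If it is behind door 3 (prior 1/3): the host opened door 3, so this case is ruled out; weight (1/3)·0 = 0.
The weights sum to 13/21.
So P(the car behind door 1 | the host opened door 3) = (2/7) / (13/21) = 6/13.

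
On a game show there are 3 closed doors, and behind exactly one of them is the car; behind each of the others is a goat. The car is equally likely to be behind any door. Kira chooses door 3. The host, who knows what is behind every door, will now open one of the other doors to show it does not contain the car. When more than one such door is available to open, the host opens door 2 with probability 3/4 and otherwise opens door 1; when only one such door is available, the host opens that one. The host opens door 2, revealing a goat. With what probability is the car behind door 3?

Apply Bayes' rule, conditioning on where the car actually is.
If it is behind door 1 (prior 1/3): only door 2 is available, probability 1; weight (1/3)·1 = 1/3.
If it is behind door 2 (prior 1/3): the host opened door 2, so this case is ruled out; weight (1/3)·0 = 0.
If it is behind door 3 (prior 1/3): door 2 is available, opened with probability 3/4; weight (1/3)·(3/4) = 1/4.
The weights sum to 7/12.
So P(the car behind door 3 | the host opened door 2) = (1/4) / (7/12) = 3/7.

3/7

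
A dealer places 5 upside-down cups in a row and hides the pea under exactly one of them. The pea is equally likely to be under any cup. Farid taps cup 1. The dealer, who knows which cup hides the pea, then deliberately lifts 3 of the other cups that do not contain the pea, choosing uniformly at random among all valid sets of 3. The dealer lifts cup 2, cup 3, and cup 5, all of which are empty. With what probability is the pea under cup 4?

4/5

Consider each possible location of the pea in turn.
If it is under cup 1 (prior 1/5): the dealer has 4 equally likely choices, so probability 1/4; weight (1/5)·(1/4) = 1/20.
If it is under any of cups 2, 3, and 5 (prior 1/5 each): that cup was opened and seen not to hold the prize — ruled out; weight (1/5)·0 = 0 each.
If it is under cup 4 (prior 1/5): the dealer has no choice, probability 1; weight (1/5)·1 = 1/5.
The weights sum to 1/4.
So P(the pea under cup 4 | the dealer opened cup 2, cup 3, and cup 5) = (1/5) / (1/4) = 4/5.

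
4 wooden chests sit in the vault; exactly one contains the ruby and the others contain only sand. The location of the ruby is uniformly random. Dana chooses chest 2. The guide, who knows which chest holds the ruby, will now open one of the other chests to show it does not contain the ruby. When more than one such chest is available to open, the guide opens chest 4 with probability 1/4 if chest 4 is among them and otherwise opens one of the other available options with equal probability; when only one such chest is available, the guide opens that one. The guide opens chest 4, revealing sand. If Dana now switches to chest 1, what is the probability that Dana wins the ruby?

Condition on the true location of the ruby.
If it is in any of chests 1, 2, and 3 (prior 1/4 each): chest 4 is available, opened with probability 1/4; weight (1/4)·(1/4) = 1/16 each.
If it is in chest 4 (prior 1/4): the guide opened chest 4, so this case is ruled out; weight (1/4)·0 = 0.
The weights sum to 3/16.
So P(the ruby in chest 1 | the guide opened chest 4) = (1/16) / (3/16) = 1/3.

1/3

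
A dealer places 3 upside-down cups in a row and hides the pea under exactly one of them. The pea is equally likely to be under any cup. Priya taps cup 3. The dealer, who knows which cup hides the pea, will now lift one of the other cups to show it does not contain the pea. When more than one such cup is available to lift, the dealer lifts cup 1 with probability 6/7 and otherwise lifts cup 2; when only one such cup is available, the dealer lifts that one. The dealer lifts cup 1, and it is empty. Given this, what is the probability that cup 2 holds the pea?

Consider each possible location of the pea in turn.
If it is under cup 1 (prior 1/3): the dealer opened cup 1, so this case is ruled out; weight (1/3)·0 = 0.
If it is under cup 2 (prior 1/3): only cup 1 is available, probability 1; weight (1/3)·1 = 1/3.
If it is under cup 3 (prior 1/3): cup 1 is available, opened with probability 6/7; weight (1/3)·(6/7) = 2/7.
The weights sum to 13/21.
So P(the pea under cup 2 | the dealer opened cup 1) = (1/3) / (13/21) = 7/13.

7/13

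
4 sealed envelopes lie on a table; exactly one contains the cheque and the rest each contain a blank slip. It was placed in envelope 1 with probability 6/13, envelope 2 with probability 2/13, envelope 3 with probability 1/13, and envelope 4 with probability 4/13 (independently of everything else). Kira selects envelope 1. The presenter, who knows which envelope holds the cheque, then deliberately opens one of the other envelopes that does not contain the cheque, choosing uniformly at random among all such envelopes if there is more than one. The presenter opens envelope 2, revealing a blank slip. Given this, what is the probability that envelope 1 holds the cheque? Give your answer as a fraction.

Condition on the true location of the cheque.
If it is in envelope 1 (prior 6/13): the presenter has 3 equally likely choices, so probability 1/3; weight (6/13)·(1/3) = 2/13.
If it is in envelope 2 (prior 2/13): the presenter opened envelope 2, so this case is ruled out; weight (2/13)·0 = 0.
If it is in envelope 3 (prior 1/13): the presenter has 2 equally likely choices, so probability 1/2; weight (1/13)·(1/2) = 1/26.
If it is in envelope 4 (prior 4/13): the presenter has 2 equally likely choices, so probability 1/2; weight (4/13)·(1/2) = 2/13.
The weights sum to 9/26.
So P(the cheque in envelope 1 | the presenter opened envelope 2) = (2/13) / (9/26) = 4/9.

4/9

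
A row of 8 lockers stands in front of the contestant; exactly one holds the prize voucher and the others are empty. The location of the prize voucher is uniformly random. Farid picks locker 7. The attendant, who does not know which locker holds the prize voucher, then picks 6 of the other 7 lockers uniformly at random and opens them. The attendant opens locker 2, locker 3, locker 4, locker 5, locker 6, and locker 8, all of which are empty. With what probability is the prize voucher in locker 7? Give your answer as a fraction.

1/2

Because the attendant chose which lockers to open without knowing where the prize voucher is, the choice is independent of the prize location. Learning that none of the 6 opened lockers holds the prize voucher simply rules out those 6 locations and leaves the remaining 2 lockers still equally likely by symmetry.
So P(the prize voucher in locker 7) = 1/2.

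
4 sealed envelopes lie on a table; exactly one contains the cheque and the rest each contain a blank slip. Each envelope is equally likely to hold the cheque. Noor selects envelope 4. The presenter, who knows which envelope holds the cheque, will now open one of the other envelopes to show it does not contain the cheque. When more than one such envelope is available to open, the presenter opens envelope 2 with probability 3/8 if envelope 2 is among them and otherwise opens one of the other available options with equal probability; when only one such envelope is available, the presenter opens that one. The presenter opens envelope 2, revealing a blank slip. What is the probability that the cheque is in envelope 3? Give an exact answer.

1/3

Apply Bayes' rule, conditioning on where the cheque actually is.
If it is in any of envelopes 1, 3, and 4 (prior 1/4 each): envelope 2 is available, opened with probability 3/8; weight (1/4)·(3/8) = 3/32 each.
If it is in envelope 2 (prior 1/4): the presenter opened envelope 2, so this case is ruled out; weight (1/4)·0 = 0.
The weights sum to 9/32.
So P(the cheque in envelope 3 | the presenter opened envelope 2) = (3/32) / (9/32) = 1/3.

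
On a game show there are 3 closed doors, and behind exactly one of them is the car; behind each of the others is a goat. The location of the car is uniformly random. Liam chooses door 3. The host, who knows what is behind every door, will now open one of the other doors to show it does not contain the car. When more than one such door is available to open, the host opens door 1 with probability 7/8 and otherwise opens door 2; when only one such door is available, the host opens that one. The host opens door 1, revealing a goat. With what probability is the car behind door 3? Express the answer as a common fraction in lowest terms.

Apply Bayes' rule, conditioning on where the car actually is.
If it is behind door 1 (prior 1/3): the host opened door 1, so this case is ruled out; weight (1/3)·0 = 0.
If it is behind door 2 (prior 1/3): only door 1 is available, probability 1; weight (1/3)·1 = 1/3.
If it is behind door 3 (prior 1/3): door 1 is available, opened with probability 7/8; weight (1/3)·(7/8) = 7/24.
The weights sum to 5/8.
So P(the car behind door 3 | the host opened door 1) = (7/24) / (5/8) = 7/15.

7/15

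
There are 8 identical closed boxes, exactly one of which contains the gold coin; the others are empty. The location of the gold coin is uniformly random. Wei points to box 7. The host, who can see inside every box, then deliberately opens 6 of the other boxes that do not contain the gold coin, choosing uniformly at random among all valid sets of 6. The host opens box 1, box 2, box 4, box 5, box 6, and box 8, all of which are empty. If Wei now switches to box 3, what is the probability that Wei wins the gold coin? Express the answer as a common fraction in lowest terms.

7/8

Consider each possible location of the gold coin in turn.
If it is in any of boxes 1, 2, 4, 5, 6, and 8 (prior 1/8 each): that box was opened and seen not to hold the prize — ruled out; weight (1/8)·0 = 0 each.
If it is in box 3 (prior 1/8): the host has no choice, probability 1; weight (1/8)·1 = 1/8.
If it is in box 7 (prior 1/8): the host has 7 equally likely choices, so probability 1/7; weight (1/8)·(1/7) = 1/56.
The weights sum to 1/7.
So P(the gold coin in box 3 | the host opened box 1, box 2, box 4, box 5, box 6, and box 8) = (1/8) / (1/7) = 7/8.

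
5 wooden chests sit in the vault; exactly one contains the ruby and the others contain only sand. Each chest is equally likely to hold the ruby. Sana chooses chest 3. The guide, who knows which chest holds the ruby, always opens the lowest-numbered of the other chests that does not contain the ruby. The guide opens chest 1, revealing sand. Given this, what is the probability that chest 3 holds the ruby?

1/4

Condition on the true location of the ruby.
If it is in chest 1 (prior 1/5): the guide opened chest 1, so this case is ruled out; weight (1/5)·0 = 0.
If it is in any of chests 2, 3, 4, and 5 (prior 1/5 each): chest 1 is the lowest-numbered option available, probability 1; weight (1/5)·1 = 1/5 each.
The weights sum to 4/5.
So P(the ruby in chest 3 | the guide opened chest 1) = (1/5) / (4/5) = 1/4.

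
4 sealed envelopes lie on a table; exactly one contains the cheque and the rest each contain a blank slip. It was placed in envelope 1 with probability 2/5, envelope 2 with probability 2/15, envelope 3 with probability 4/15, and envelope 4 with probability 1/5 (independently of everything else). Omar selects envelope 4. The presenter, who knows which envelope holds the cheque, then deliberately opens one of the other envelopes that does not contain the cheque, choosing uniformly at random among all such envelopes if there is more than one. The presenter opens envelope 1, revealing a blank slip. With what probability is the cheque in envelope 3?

1/2

Condition on the true location of the cheque.
If it is in envelope 1 (prior 2/5): the presenter opened envelope 1, so this case is ruled out; weight (2/5)·0 = 0.
If it is in envelope 2 (prior 2/15): the presenter has 2 equally likely choices, so probability 1/2; weight (2/15)·(1/2) = 1/15.
If it is in envelope 3 (prior 4/15): the presenter has 2 equally likely choices, so probability 1/2; weight (4/15)·(1/2) = 2/15.
If it is in envelope 4 (prior 1/5): the presenter has 3 equally likely choices, so probability 1/3; weight (1/5)·(1/3) = 1/15.
The weights sum to 4/15.
So P(the cheque in envelope 3 | the presenter opened envelope 1) = (2/15) / (4/15) = 1/2.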